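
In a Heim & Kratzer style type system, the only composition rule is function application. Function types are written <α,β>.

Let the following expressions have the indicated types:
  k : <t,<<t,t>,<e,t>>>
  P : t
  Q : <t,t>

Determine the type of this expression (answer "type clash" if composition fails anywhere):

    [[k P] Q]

<e,t>

At [k P], k : <t,<<t,t>,<e,t>>> takes P : t, giving <<t,t>,<e,t>>.
At [[k P] Q], [k P] : <<t,t>,<e,t>> takes Q : <t,t>, giving <e,t>.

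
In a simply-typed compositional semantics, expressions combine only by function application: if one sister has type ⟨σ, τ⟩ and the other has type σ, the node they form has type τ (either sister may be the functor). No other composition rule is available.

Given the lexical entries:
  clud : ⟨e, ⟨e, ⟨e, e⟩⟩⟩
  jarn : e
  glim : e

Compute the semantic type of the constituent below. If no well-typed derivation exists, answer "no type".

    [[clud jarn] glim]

⟨e, e⟩

[clud jarn]: functor clud : ⟨e, ⟨e, ⟨e, e⟩⟩⟩, argument jarn : e; result ⟨e, ⟨e, e⟩⟩.
[[clud jarn] glim]: functor [clud jarn] : ⟨e, ⟨e, e⟩⟩, argument glim : e; result ⟨e, e⟩.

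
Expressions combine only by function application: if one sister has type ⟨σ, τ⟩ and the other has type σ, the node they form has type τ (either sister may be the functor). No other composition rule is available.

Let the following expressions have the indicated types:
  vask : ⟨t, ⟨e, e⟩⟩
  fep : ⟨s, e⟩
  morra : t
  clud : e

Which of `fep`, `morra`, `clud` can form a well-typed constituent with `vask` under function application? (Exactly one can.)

morra

fep : ⟨s, e⟩ — no; vask wants t, and fep wants s.
morra — combines: vask : ⟨t, ⟨e, e⟩⟩ takes morra : t as argument, giving ⟨e, e⟩.
clud : e — no; vask wants t, and clud wants nothing (atomic).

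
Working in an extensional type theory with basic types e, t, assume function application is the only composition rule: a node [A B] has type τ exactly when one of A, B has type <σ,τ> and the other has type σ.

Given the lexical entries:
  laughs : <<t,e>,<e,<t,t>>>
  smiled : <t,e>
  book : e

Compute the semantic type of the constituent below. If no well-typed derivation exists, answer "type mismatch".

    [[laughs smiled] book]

<t,t>

[laughs smiled] — laughs of type <<t,e>,<e,<t,t>>> combines with smiled of type <t,e>: type <e,<t,t>>.
[[laughs smiled] book] — [laughs smiled] of type <e,<t,t>> combines with book of type e: type <t,t>.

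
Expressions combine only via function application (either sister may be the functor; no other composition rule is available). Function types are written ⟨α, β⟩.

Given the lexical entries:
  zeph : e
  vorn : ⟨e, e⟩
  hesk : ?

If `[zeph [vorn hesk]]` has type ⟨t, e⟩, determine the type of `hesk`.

For [zeph [vorn hesk]] to have type ⟨t, e⟩ with zeph of type e, [vorn hesk] must be the function: [vorn hesk] : ⟨e, ⟨t, e⟩⟩.
For [vorn hesk] to have type ⟨e, ⟨t, e⟩⟩ with vorn of type ⟨e, e⟩, hesk must be the function: hesk : ⟨⟨e, e⟩, ⟨e, ⟨t, e⟩⟩⟩.

⟨⟨e, e⟩, ⟨e, ⟨t, e⟩⟩⟩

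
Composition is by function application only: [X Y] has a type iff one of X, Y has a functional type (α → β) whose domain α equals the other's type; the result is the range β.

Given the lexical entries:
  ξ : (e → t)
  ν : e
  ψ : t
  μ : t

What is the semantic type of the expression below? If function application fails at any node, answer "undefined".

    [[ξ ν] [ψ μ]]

[ξ ν]: ξ is (e → t), ν is e; result t.
At [ψ μ]: neither t nor t can take the other as argument; the node is ill-typed.

undefined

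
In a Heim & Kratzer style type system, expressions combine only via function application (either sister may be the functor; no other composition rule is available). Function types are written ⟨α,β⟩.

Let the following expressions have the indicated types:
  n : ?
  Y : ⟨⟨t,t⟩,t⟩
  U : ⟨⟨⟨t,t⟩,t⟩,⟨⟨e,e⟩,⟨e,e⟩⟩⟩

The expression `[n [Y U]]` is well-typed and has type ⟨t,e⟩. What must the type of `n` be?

At [n [Y U]] (required: ⟨t,e⟩): [Y U] is ⟨⟨e,e⟩,⟨e,e⟩⟩, which is not a function with range ⟨t,e⟩; hence n is the functor — type ⟨⟨⟨e,e⟩,⟨e,e⟩⟩,⟨t,e⟩⟩.

⟨⟨⟨e,e⟩,⟨e,e⟩⟩,⟨t,e⟩⟩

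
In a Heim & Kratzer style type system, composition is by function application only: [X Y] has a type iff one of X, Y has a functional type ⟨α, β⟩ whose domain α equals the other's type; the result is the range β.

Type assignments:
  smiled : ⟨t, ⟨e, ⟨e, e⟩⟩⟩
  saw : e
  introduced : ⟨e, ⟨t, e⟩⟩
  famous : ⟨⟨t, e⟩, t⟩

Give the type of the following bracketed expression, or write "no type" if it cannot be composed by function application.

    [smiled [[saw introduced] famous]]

⟨e, ⟨e, e⟩⟩

[saw introduced]: ⟨e, ⟨t, e⟩⟩ applied to e yields ⟨t, e⟩.
[[saw introduced] famous]: ⟨⟨t, e⟩, t⟩ applied to ⟨t, e⟩ yields t.
[smiled [[saw introduced] famous]]: ⟨t, ⟨e, ⟨e, e⟩⟩⟩ applied to t yields ⟨e, ⟨e, e⟩⟩.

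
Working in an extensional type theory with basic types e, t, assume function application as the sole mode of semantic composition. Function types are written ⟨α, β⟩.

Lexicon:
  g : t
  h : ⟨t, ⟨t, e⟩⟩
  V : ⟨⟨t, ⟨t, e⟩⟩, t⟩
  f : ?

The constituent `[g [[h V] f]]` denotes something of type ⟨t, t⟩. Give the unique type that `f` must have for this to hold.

For [g [[h V] f]] to have type ⟨t, t⟩ with g of type t, [[h V] f] must be the function: [[h V] f] : ⟨t, ⟨t, t⟩⟩.
For [[h V] f] to have type ⟨t, ⟨t, t⟩⟩ with [h V] of type t, f must be the function: f : ⟨t, ⟨t, ⟨t, t⟩⟩⟩.

⟨t, ⟨t, ⟨t, t⟩⟩⟩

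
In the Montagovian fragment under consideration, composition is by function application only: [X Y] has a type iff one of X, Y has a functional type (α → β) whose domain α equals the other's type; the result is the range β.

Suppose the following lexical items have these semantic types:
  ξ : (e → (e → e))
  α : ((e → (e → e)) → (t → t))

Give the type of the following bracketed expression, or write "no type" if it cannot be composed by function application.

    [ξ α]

(t → t)

[ξ α]: ((e → (e → e)) → (t → t)) applied to (e → (e → e)) yields (t → t).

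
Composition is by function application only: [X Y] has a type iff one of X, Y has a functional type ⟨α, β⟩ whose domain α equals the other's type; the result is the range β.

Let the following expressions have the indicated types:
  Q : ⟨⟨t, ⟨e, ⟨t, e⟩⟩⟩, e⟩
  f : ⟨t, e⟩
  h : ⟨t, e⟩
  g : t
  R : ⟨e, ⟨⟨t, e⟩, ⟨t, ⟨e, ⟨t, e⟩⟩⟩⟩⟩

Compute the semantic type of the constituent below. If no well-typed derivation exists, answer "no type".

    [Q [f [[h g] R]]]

[h g]: ⟨t, e⟩ applied to t yields e.
[[h g] R]: ⟨e, ⟨⟨t, e⟩, ⟨t, ⟨e, ⟨t, e⟩⟩⟩⟩⟩ applied to e yields ⟨⟨t, e⟩, ⟨t, ⟨e, ⟨t, e⟩⟩⟩⟩.
[f [[h g] R]]: ⟨⟨t, e⟩, ⟨t, ⟨e, ⟨t, e⟩⟩⟩⟩ applied to ⟨t, e⟩ yields ⟨t, ⟨e, ⟨t, e⟩⟩⟩.
[Q [f [[h g] R]]]: ⟨⟨t, ⟨e, ⟨t, e⟩⟩⟩, e⟩ applied to ⟨t, ⟨e, ⟨t, e⟩⟩⟩ yields e.

e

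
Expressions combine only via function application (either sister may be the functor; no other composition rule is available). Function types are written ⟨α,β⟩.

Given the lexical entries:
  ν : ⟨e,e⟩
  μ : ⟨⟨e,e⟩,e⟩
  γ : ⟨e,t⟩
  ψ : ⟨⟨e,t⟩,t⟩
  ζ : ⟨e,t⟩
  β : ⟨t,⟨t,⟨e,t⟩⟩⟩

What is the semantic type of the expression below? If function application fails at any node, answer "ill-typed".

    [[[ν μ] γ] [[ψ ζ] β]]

[ν μ]: μ is ⟨⟨e,e⟩,e⟩, ν is ⟨e,e⟩; result e.
[[ν μ] γ]: γ is ⟨e,t⟩, [ν μ] is e; result t.
[ψ ζ]: ψ is ⟨⟨e,t⟩,t⟩, ζ is ⟨e,t⟩; result t.
[[ψ ζ] β]: β is ⟨t,⟨t,⟨e,t⟩⟩⟩, [ψ ζ] is t; result ⟨t,⟨e,t⟩⟩.
[[[ν μ] γ] [[ψ ζ] β]]: [[ψ ζ] β] is ⟨t,⟨e,t⟩⟩, [[ν μ] γ] is t; result ⟨e,t⟩.

⟨e,t⟩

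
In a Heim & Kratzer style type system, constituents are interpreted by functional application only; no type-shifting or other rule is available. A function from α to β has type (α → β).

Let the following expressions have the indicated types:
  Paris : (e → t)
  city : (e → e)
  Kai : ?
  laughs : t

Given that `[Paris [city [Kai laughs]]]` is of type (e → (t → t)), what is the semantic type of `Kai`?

(t → ((e → e) → ((e → t) → (e → (t → t)))))

At [Paris [city [Kai laughs]]] (required: (e → (t → t))): Paris is (e → t), which is not a function with range (e → (t → t)); hence [city [Kai laughs]] is the functor — type ((e → t) → (e → (t → t))).
At [city [Kai laughs]] (required: ((e → t) → (e → (t → t)))): city is (e → e), which is not a function with range ((e → t) → (e → (t → t))); hence [Kai laughs] is the functor — type ((e → e) → ((e → t) → (e → (t → t)))).
At [Kai laughs] (required: ((e → e) → ((e → t) → (e → (t → t))))): laughs is t, which is not a function with range ((e → e) → ((e → t) → (e → (t → t)))); hence Kai is the functor — type (t → ((e → e) → ((e → t) → (e → (t → t))))).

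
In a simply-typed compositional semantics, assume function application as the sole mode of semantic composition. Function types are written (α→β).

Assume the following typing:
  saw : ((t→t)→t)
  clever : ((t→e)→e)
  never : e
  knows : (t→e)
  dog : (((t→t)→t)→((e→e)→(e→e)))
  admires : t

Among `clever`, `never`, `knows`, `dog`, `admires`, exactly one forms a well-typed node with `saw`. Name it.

clever : ((t→e)→e) — no; saw wants (t→t), and clever wants (t→e).
never : e — no; saw wants (t→t), and never wants nothing (atomic).
knows : (t→e) — no; saw wants (t→t), and knows wants t.
dog — combines: dog : (((t→t)→t)→((e→e)→(e→e))) takes saw : ((t→t)→t) as argument, giving ((e→e)→(e→e)).
admires : t — no; saw wants (t→t), and admires wants nothing (atomic).

dog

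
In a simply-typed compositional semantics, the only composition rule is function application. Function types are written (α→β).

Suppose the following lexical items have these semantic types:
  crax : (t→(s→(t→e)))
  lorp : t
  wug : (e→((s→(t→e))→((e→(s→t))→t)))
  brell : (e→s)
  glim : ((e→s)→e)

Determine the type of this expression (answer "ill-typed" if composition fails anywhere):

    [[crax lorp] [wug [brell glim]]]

((e→(s→t))→t)

At [crax lorp], crax : (t→(s→(t→e))) takes lorp : t, giving (s→(t→e)).
At [brell glim], glim : ((e→s)→e) takes brell : (e→s), giving e.
At [wug [brell glim]], wug : (e→((s→(t→e))→((e→(s→t))→t))) takes [brell glim] : e, giving ((s→(t→e))→((e→(s→t))→t)).
At [[crax lorp] [wug [brell glim]]], [wug [brell glim]] : ((s→(t→e))→((e→(s→t))→t)) takes [crax lorp] : (s→(t→e)), giving ((e→(s→t))→t).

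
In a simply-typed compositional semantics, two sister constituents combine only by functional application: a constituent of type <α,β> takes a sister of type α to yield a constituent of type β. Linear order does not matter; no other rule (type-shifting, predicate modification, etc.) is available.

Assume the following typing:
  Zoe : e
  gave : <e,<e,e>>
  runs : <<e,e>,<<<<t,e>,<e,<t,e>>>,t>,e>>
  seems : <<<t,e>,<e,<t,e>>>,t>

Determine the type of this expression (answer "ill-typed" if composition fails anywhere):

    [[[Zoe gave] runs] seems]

[Zoe gave] — gave of type <e,<e,e>> combines with Zoe of type e: type <e,e>.
[[Zoe gave] runs] — runs of type <<e,e>,<<<<t,e>,<e,<t,e>>>,t>,e>> combines with [Zoe gave] of type <e,e>: type <<<<t,e>,<e,<t,e>>>,t>,e>.
[[[Zoe gave] runs] seems] — [[Zoe gave] runs] of type <<<<t,e>,<e,<t,e>>>,t>,e> combines with seems of type <<<t,e>,<e,<t,e>>>,t>: type e.

e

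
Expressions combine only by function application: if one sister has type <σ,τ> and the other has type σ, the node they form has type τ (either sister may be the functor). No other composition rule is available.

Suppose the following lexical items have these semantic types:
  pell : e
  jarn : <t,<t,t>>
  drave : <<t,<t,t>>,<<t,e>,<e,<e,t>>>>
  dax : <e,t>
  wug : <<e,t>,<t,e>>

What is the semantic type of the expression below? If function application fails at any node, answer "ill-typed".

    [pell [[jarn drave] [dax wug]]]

[jarn drave]: drave is <<t,<t,t>>,<<t,e>,<e,<e,t>>>>, jarn is <t,<t,t>>; result <<t,e>,<e,<e,t>>>.
[dax wug]: wug is <<e,t>,<t,e>>, dax is <e,t>; result <t,e>.
[[jarn drave] [dax wug]]: [jarn drave] is <<t,e>,<e,<e,t>>>, [dax wug] is <t,e>; result <e,<e,t>>.
[pell [[jarn drave] [dax wug]]]: [[jarn drave] [dax wug]] is <e,<e,t>>, pell is e; result <e,t>.

<e,t>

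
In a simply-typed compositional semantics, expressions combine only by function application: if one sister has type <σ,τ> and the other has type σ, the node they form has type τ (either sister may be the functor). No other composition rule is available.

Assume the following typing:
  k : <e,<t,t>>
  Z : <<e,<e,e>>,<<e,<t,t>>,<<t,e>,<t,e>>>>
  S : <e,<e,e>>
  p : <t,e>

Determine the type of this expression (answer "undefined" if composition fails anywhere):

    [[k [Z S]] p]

At [Z S], Z : <<e,<e,e>>,<<e,<t,t>>,<<t,e>,<t,e>>>> takes S : <e,<e,e>>, giving <<e,<t,t>>,<<t,e>,<t,e>>>.
At [k [Z S]], [Z S] : <<e,<t,t>>,<<t,e>,<t,e>>> takes k : <e,<t,t>>, giving <<t,e>,<t,e>>.
At [[k [Z S]] p], [k [Z S]] : <<t,e>,<t,e>> takes p : <t,e>, giving <t,e>.

<t,e>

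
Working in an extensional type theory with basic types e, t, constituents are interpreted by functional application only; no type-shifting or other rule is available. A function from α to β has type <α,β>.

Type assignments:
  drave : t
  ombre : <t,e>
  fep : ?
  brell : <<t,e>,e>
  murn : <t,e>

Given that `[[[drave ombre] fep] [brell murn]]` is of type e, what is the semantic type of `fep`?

[[[drave ombre] fep] [brell murn]] is required to be e. [brell murn] : e cannot yield e as functor, so [[drave ombre] fep] : <e,e>.
[[drave ombre] fep] is required to be <e,e>. [drave ombre] : e cannot yield <e,e> as functor, so fep : <e,<e,e>>.

<e,<e,e>>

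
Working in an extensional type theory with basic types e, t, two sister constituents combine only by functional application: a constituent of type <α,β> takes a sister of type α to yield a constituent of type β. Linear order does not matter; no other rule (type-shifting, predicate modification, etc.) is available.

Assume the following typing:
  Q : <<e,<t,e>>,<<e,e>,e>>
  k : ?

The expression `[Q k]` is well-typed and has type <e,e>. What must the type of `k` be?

<<<e,<t,e>>,<<e,e>,e>>,<e,e>>

[Q k] is required to be <e,e>. Q : <<e,<t,e>>,<<e,e>,e>> cannot yield <e,e> as functor, so k : <<<e,<t,e>>,<<e,e>,e>>,<e,e>>.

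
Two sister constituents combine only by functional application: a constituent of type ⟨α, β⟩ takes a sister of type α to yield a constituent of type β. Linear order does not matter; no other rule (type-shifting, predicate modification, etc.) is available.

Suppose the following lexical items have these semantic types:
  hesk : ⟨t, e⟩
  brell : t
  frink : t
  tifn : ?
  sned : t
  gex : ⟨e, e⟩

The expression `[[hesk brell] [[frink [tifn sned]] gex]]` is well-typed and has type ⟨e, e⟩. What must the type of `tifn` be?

At [[hesk brell] [[frink [tifn sned]] gex]] (required: ⟨e, e⟩): [hesk brell] is e, which is not a function with range ⟨e, e⟩; hence [[frink [tifn sned]] gex] is the functor — type ⟨e, ⟨e, e⟩⟩.
At [[frink [tifn sned]] gex] (required: ⟨e, ⟨e, e⟩⟩): gex is ⟨e, e⟩, which is not a function with range ⟨e, ⟨e, e⟩⟩; hence [frink [tifn sned]] is the functor — type ⟨⟨e, e⟩, ⟨e, ⟨e, e⟩⟩⟩.
At [frink [tifn sned]] (required: ⟨⟨e, e⟩, ⟨e, ⟨e, e⟩⟩⟩): frink is t, which is not a function with range ⟨⟨e, e⟩, ⟨e, ⟨e, e⟩⟩⟩; hence [tifn sned] is the functor — type ⟨t, ⟨⟨e, e⟩, ⟨e, ⟨e, e⟩⟩⟩⟩.
At [tifn sned] (required: ⟨t, ⟨⟨e, e⟩, ⟨e, ⟨e, e⟩⟩⟩⟩): sned is t, which is not a function with range ⟨t, ⟨⟨e, e⟩, ⟨e, ⟨e, e⟩⟩⟩⟩; hence tifn is the functor — type ⟨t, ⟨t, ⟨⟨e, e⟩, ⟨e, ⟨e, e⟩⟩⟩⟩⟩.

⟨t, ⟨t, ⟨⟨e, e⟩, ⟨e, ⟨e, e⟩⟩⟩⟩⟩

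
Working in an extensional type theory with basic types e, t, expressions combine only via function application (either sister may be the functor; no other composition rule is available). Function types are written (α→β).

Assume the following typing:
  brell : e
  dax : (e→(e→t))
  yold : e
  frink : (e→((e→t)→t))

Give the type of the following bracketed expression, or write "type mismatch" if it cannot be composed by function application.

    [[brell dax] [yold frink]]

[brell dax]: (e→(e→t)) applied to e yields (e→t).
[yold frink]: (e→((e→t)→t)) applied to e yields ((e→t)→t).
[[brell dax] [yold frink]]: ((e→t)→t) applied to (e→t) yields t.

t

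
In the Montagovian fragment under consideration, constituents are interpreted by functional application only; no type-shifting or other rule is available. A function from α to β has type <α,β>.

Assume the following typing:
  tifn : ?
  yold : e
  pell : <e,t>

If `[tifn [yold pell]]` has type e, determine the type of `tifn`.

<t,e>

[tifn [yold pell]] must have type e. The sister [yold pell] has type t; that is not a function onto e, so tifn must be the functor, of type <t,e>.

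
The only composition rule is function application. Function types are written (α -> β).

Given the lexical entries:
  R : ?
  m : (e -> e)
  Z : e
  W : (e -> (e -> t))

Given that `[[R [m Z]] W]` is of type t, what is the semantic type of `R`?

(e -> ((e -> (e -> t)) -> t))

For [[R [m Z]] W] to have type t with W of type (e -> (e -> t)), [R [m Z]] must be the function: [R [m Z]] : ((e -> (e -> t)) -> t).
For [R [m Z]] to have type ((e -> (e -> t)) -> t) with [m Z] of type e, R must be the function: R : (e -> ((e -> (e -> t)) -> t)).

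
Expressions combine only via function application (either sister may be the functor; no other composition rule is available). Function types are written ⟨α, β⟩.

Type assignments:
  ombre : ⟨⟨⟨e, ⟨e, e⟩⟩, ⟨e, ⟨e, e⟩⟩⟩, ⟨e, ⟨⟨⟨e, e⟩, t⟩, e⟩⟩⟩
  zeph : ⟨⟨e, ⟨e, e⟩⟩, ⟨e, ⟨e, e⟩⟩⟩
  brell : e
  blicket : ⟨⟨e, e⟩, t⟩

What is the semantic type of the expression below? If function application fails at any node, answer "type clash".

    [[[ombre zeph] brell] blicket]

At [ombre zeph], ombre : ⟨⟨⟨e, ⟨e, e⟩⟩, ⟨e, ⟨e, e⟩⟩⟩, ⟨e, ⟨⟨⟨e, e⟩, t⟩, e⟩⟩⟩ takes zeph : ⟨⟨e, ⟨e, e⟩⟩, ⟨e, ⟨e, e⟩⟩⟩, giving ⟨e, ⟨⟨⟨e, e⟩, t⟩, e⟩⟩.
At [[ombre zeph] brell], [ombre zeph] : ⟨e, ⟨⟨⟨e, e⟩, t⟩, e⟩⟩ takes brell : e, giving ⟨⟨⟨e, e⟩, t⟩, e⟩.
At [[[ombre zeph] brell] blicket], [[ombre zeph] brell] : ⟨⟨⟨e, e⟩, t⟩, e⟩ takes blicket : ⟨⟨e, e⟩, t⟩, giving e.

e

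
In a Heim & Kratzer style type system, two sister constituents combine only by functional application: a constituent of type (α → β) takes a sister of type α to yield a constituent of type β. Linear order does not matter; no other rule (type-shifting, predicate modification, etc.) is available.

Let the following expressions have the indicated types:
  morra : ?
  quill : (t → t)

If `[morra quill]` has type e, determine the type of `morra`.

((t → t) → e)

For [morra quill] to have type e with quill of type (t → t), morra must be the function: morra : ((t → t) → e).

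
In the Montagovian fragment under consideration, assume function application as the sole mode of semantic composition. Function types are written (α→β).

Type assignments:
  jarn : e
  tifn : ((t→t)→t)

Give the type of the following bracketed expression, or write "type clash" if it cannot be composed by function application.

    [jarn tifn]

[jarn tifn]: e and ((t→t)→t) cannot combine by function application — type clash.

type clash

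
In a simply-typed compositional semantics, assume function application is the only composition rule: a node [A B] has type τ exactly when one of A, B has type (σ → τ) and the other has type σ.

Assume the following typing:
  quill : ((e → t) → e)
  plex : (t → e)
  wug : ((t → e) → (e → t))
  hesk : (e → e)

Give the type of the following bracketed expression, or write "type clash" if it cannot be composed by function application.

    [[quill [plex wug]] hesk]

e

At [plex wug], wug : ((t → e) → (e → t)) takes plex : (t → e), giving (e → t).
At [quill [plex wug]], quill : ((e → t) → e) takes [plex wug] : (e → t), giving e.
At [[quill [plex wug]] hesk], hesk : (e → e) takes [quill [plex wug]] : e, giving e.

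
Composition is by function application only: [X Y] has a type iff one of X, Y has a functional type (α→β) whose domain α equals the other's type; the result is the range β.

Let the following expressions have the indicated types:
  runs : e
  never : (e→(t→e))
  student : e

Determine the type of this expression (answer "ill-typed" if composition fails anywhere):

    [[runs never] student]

ill-typed

[runs never]: (e→(t→e)) applied to e yields (t→e).
At [[runs never] student]: neither (t→e) nor e can take the other as argument; the node is ill-typed.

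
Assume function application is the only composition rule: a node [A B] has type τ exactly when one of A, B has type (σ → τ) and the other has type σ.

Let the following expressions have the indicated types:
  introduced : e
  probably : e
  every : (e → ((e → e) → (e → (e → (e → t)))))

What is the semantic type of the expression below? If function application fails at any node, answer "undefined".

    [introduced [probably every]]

[probably every]: (e → ((e → e) → (e → (e → (e → t))))) applied to e yields ((e → e) → (e → (e → (e → t)))).
[introduced [probably every]]: e and ((e → e) → (e → (e → (e → t)))) cannot combine by function application — type clash.

undefined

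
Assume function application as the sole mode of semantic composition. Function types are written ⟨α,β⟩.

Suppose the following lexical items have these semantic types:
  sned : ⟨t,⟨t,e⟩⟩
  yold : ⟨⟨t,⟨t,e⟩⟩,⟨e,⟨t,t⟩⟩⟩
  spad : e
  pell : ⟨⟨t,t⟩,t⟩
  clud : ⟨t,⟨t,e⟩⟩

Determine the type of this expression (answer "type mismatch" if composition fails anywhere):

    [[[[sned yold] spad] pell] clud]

⟨t,e⟩

[sned yold]: yold is ⟨⟨t,⟨t,e⟩⟩,⟨e,⟨t,t⟩⟩⟩, sned is ⟨t,⟨t,e⟩⟩; result ⟨e,⟨t,t⟩⟩.
[[sned yold] spad]: [sned yold] is ⟨e,⟨t,t⟩⟩, spad is e; result ⟨t,t⟩.
[[[sned yold] spad] pell]: pell is ⟨⟨t,t⟩,t⟩, [[sned yold] spad] is ⟨t,t⟩; result t.
[[[[sned yold] spad] pell] clud]: clud is ⟨t,⟨t,e⟩⟩, [[[sned yold] spad] pell] is t; result ⟨t,e⟩.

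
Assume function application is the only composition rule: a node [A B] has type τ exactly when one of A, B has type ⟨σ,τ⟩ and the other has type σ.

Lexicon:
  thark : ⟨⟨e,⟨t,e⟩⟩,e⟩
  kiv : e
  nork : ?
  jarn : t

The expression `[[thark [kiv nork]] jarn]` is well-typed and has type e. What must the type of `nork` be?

⟨e,⟨⟨⟨e,⟨t,e⟩⟩,e⟩,⟨t,e⟩⟩⟩

[[thark [kiv nork]] jarn] must have type e. The sister jarn has type t; that is not a function onto e, so [thark [kiv nork]] must be the functor, of type ⟨t,e⟩.
[thark [kiv nork]] must have type ⟨t,e⟩. The sister thark has type ⟨⟨e,⟨t,e⟩⟩,e⟩; that is not a function onto ⟨t,e⟩, so [kiv nork] must be the functor, of type ⟨⟨⟨e,⟨t,e⟩⟩,e⟩,⟨t,e⟩⟩.
[kiv nork] must have type ⟨⟨⟨e,⟨t,e⟩⟩,e⟩,⟨t,e⟩⟩. The sister kiv has type e; that is not a function onto ⟨⟨⟨e,⟨t,e⟩⟩,e⟩,⟨t,e⟩⟩, so nork must be the functor, of type ⟨e,⟨⟨⟨e,⟨t,e⟩⟩,e⟩,⟨t,e⟩⟩⟩.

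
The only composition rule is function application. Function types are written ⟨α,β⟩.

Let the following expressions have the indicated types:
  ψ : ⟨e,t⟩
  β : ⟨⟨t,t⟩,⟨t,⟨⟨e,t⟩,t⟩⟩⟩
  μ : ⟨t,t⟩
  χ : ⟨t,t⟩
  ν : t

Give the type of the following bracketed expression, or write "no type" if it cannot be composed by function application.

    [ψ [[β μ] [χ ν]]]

t

[β μ] — β of type ⟨⟨t,t⟩,⟨t,⟨⟨e,t⟩,t⟩⟩⟩ combines with μ of type ⟨t,t⟩: type ⟨t,⟨⟨e,t⟩,t⟩⟩.
[χ ν] — χ of type ⟨t,t⟩ combines with ν of type t: type t.
[[β μ] [χ ν]] — [β μ] of type ⟨t,⟨⟨e,t⟩,t⟩⟩ combines with [χ ν] of type t: type ⟨⟨e,t⟩,t⟩.
[ψ [[β μ] [χ ν]]] — [[β μ] [χ ν]] of type ⟨⟨e,t⟩,t⟩ combines with ψ of type ⟨e,t⟩: type t.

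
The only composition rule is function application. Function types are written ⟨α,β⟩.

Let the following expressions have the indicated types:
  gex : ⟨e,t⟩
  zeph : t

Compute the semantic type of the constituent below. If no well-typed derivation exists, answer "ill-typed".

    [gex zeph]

ill-typed

At [gex zeph]: neither ⟨e,t⟩ nor t can take the other as argument; the node is ill-typed.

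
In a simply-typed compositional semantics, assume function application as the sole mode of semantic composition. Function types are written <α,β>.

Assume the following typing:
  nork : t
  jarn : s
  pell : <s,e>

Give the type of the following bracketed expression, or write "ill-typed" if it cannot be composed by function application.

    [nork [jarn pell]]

At [jarn pell], pell : <s,e> takes jarn : s, giving e.
[nork [jarn pell]]: t and e cannot combine by function application — type clash.

ill-typed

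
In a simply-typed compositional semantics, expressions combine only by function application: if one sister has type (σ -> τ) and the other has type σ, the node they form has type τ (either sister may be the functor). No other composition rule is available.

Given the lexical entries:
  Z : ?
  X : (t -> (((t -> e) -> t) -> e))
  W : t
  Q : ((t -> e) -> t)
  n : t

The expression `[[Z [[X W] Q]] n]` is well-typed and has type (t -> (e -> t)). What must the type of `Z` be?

(e -> (t -> (t -> (e -> t))))

[[Z [[X W] Q]] n] is required to be (t -> (e -> t)). n : t cannot yield (t -> (e -> t)) as functor, so [Z [[X W] Q]] : (t -> (t -> (e -> t))).
[Z [[X W] Q]] is required to be (t -> (t -> (e -> t))). [[X W] Q] : e cannot yield (t -> (t -> (e -> t))) as functor, so Z : (e -> (t -> (t -> (e -> t)))).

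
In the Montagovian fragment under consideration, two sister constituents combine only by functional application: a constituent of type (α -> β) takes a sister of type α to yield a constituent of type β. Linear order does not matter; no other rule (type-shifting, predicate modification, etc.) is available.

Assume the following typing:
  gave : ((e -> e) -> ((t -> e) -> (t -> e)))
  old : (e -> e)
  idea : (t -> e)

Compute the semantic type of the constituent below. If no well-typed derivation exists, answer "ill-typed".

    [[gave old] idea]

[gave old]: ((e -> e) -> ((t -> e) -> (t -> e))) applied to (e -> e) yields ((t -> e) -> (t -> e)).
[[gave old] idea]: ((t -> e) -> (t -> e)) applied to (t -> e) yields (t -> e).

(t -> e)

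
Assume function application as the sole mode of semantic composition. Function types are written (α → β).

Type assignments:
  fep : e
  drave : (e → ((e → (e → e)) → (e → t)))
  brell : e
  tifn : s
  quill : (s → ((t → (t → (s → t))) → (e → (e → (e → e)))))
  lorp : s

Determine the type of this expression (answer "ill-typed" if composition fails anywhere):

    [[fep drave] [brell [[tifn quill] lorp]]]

ill-typed

[fep drave]: functor drave : (e → ((e → (e → e)) → (e → t))), argument fep : e; result ((e → (e → e)) → (e → t)).
[tifn quill]: functor quill : (s → ((t → (t → (s → t))) → (e → (e → (e → e))))), argument tifn : s; result ((t → (t → (s → t))) → (e → (e → (e → e)))).
At [[tifn quill] lorp]: neither ((t → (t → (s → t))) → (e → (e → (e → e)))) nor s can take the other as argument; the node is ill-typed.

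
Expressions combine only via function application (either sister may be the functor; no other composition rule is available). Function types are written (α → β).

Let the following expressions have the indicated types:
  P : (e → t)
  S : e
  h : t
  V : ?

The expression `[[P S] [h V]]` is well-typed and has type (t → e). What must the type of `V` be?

(t → (t → (t → e)))

For [[P S] [h V]] to have type (t → e) with [P S] of type t, [h V] must be the function: [h V] : (t → (t → e)).
For [h V] to have type (t → (t → e)) with h of type t, V must be the function: V : (t → (t → (t → e))).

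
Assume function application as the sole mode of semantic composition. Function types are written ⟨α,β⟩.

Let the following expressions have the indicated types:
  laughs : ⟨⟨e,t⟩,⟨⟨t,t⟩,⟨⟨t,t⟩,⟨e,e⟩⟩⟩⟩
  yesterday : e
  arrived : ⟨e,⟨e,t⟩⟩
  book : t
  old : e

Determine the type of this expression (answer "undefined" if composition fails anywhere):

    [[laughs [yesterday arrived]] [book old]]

undefined

At [yesterday arrived], arrived : ⟨e,⟨e,t⟩⟩ takes yesterday : e, giving ⟨e,t⟩.
At [laughs [yesterday arrived]], laughs : ⟨⟨e,t⟩,⟨⟨t,t⟩,⟨⟨t,t⟩,⟨e,e⟩⟩⟩⟩ takes [yesterday arrived] : ⟨e,t⟩, giving ⟨⟨t,t⟩,⟨⟨t,t⟩,⟨e,e⟩⟩⟩.
[book old]: t and e cannot combine by function application — type clash.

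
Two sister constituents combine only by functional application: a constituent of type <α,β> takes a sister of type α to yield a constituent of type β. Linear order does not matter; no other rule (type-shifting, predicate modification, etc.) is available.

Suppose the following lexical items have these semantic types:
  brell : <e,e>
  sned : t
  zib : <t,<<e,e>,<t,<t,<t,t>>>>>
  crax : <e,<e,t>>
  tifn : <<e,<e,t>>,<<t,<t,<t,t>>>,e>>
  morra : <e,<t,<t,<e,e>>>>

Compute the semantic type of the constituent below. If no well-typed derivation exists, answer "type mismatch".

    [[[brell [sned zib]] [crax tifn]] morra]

At [sned zib], zib : <t,<<e,e>,<t,<t,<t,t>>>>> takes sned : t, giving <<e,e>,<t,<t,<t,t>>>>.
At [brell [sned zib]], [sned zib] : <<e,e>,<t,<t,<t,t>>>> takes brell : <e,e>, giving <t,<t,<t,t>>>.
At [crax tifn], tifn : <<e,<e,t>>,<<t,<t,<t,t>>>,e>> takes crax : <e,<e,t>>, giving <<t,<t,<t,t>>>,e>.
At [[brell [sned zib]] [crax tifn]], [crax tifn] : <<t,<t,<t,t>>>,e> takes [brell [sned zib]] : <t,<t,<t,t>>>, giving e.
At [[[brell [sned zib]] [crax tifn]] morra], morra : <e,<t,<t,<e,e>>>> takes [[brell [sned zib]] [crax tifn]] : e, giving <t,<t,<e,e>>>.

<t,<t,<e,e>>>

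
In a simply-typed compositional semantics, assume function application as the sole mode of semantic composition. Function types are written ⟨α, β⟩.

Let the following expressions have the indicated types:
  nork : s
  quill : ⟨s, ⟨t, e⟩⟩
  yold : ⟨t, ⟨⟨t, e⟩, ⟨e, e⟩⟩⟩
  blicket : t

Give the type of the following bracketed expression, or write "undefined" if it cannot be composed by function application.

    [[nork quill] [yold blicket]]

⟨e, e⟩

[nork quill]: quill is ⟨s, ⟨t, e⟩⟩, nork is s; result ⟨t, e⟩.
[yold blicket]: yold is ⟨t, ⟨⟨t, e⟩, ⟨e, e⟩⟩⟩, blicket is t; result ⟨⟨t, e⟩, ⟨e, e⟩⟩.
[[nork quill] [yold blicket]]: [yold blicket] is ⟨⟨t, e⟩, ⟨e, e⟩⟩, [nork quill] is ⟨t, e⟩; result ⟨e, e⟩.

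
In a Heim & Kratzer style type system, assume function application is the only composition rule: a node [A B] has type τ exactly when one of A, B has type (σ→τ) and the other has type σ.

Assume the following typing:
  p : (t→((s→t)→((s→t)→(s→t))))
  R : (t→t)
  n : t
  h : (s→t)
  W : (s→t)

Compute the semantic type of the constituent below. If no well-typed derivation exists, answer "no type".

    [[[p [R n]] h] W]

[R n]: functor R : (t→t), argument n : t; result t.
[p [R n]]: functor p : (t→((s→t)→((s→t)→(s→t)))), argument [R n] : t; result ((s→t)→((s→t)→(s→t))).
[[p [R n]] h]: functor [p [R n]] : ((s→t)→((s→t)→(s→t))), argument h : (s→t); result ((s→t)→(s→t)).
[[[p [R n]] h] W]: functor [[p [R n]] h] : ((s→t)→(s→t)), argument W : (s→t); result (s→t).

(s→t)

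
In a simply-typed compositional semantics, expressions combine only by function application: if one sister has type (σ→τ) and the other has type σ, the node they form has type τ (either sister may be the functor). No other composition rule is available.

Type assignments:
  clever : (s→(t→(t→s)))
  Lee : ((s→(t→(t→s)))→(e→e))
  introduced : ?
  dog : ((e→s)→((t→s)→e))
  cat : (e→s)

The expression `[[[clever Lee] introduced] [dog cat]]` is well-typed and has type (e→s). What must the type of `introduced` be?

((e→e)→(((t→s)→e)→(e→s)))

[[[clever Lee] introduced] [dog cat]] must have type (e→s). The sister [dog cat] has type ((t→s)→e); that is not a function onto (e→s), so [[clever Lee] introduced] must be the functor, of type (((t→s)→e)→(e→s)).
[[clever Lee] introduced] must have type (((t→s)→e)→(e→s)). The sister [clever Lee] has type (e→e); that is not a function onto (((t→s)→e)→(e→s)), so introduced must be the functor, of type ((e→e)→(((t→s)→e)→(e→s))).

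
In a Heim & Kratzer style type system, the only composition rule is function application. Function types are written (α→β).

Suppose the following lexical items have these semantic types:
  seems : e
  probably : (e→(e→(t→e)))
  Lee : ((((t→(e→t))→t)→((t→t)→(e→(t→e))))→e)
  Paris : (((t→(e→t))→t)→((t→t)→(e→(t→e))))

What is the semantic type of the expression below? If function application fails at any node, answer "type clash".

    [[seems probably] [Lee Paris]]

(t→e)

[seems probably]: (e→(e→(t→e))) applied to e yields (e→(t→e)).
[Lee Paris]: ((((t→(e→t))→t)→((t→t)→(e→(t→e))))→e) applied to (((t→(e→t))→t)→((t→t)→(e→(t→e)))) yields e.
[[seems probably] [Lee Paris]]: (e→(t→e)) applied to e yields (t→e).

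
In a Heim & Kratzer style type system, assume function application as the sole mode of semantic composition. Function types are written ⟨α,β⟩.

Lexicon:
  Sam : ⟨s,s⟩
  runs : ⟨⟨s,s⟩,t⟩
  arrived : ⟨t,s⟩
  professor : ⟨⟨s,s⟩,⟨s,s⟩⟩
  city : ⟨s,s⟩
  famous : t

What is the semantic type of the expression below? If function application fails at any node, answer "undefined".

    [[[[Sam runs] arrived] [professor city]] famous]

[Sam runs]: runs is ⟨⟨s,s⟩,t⟩, Sam is ⟨s,s⟩; result t.
[[Sam runs] arrived]: arrived is ⟨t,s⟩, [Sam runs] is t; result s.
[professor city]: professor is ⟨⟨s,s⟩,⟨s,s⟩⟩, city is ⟨s,s⟩; result ⟨s,s⟩.
[[[Sam runs] arrived] [professor city]]: [professor city] is ⟨s,s⟩, [[Sam runs] arrived] is s; result s.
[[[[Sam runs] arrived] [professor city]] famous]: s with t — neither is a function whose domain matches the other; composition fails here.

undefined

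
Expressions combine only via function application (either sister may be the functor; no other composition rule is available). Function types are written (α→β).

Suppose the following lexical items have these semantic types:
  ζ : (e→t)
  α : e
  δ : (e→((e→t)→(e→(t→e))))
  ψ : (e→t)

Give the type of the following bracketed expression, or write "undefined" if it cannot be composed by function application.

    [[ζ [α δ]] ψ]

undefined

[α δ]: functor δ : (e→((e→t)→(e→(t→e)))), argument α : e; result ((e→t)→(e→(t→e))).
[ζ [α δ]]: functor [α δ] : ((e→t)→(e→(t→e))), argument ζ : (e→t); result (e→(t→e)).
[[ζ [α δ]] ψ]: (e→(t→e)) and (e→t) cannot combine by function application — type clash.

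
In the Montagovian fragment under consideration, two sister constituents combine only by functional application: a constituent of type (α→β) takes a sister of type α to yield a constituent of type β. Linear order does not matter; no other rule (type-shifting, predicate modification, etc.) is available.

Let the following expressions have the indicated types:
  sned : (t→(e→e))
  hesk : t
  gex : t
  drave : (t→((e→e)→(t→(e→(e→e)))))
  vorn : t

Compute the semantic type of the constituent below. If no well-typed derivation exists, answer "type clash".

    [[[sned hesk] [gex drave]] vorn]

[sned hesk] — sned of type (t→(e→e)) combines with hesk of type t: type (e→e).
[gex drave] — drave of type (t→((e→e)→(t→(e→(e→e))))) combines with gex of type t: type ((e→e)→(t→(e→(e→e)))).
[[sned hesk] [gex drave]] — [gex drave] of type ((e→e)→(t→(e→(e→e)))) combines with [sned hesk] of type (e→e): type (t→(e→(e→e))).
[[[sned hesk] [gex drave]] vorn] — [[sned hesk] [gex drave]] of type (t→(e→(e→e))) combines with vorn of type t: type (e→(e→e)).

(e→(e→e))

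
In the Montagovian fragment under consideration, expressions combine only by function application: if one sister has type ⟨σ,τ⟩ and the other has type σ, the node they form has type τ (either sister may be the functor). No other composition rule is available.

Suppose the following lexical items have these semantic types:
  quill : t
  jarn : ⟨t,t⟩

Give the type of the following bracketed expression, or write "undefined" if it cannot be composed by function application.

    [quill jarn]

[quill jarn]: functor jarn : ⟨t,t⟩, argument quill : t; result t.

t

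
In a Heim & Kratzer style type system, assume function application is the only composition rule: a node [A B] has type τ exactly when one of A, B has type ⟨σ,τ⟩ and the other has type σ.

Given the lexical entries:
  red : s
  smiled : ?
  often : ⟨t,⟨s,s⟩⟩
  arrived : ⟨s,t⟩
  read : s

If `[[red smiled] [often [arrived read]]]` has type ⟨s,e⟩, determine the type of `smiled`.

⟨s,⟨⟨s,s⟩,⟨s,e⟩⟩⟩

[[red smiled] [often [arrived read]]] must have type ⟨s,e⟩. The sister [often [arrived read]] has type ⟨s,s⟩; that is not a function onto ⟨s,e⟩, so [red smiled] must be the functor, of type ⟨⟨s,s⟩,⟨s,e⟩⟩.
[red smiled] must have type ⟨⟨s,s⟩,⟨s,e⟩⟩. The sister red has type s; that is not a function onto ⟨⟨s,s⟩,⟨s,e⟩⟩, so smiled must be the functor, of type ⟨s,⟨⟨s,s⟩,⟨s,e⟩⟩⟩.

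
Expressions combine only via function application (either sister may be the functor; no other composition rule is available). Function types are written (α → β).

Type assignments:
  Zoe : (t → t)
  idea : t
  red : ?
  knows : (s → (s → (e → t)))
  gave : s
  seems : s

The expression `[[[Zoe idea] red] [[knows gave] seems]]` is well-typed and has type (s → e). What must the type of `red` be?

At [[[Zoe idea] red] [[knows gave] seems]] (required: (s → e)): [[knows gave] seems] is (e → t), which is not a function with range (s → e); hence [[Zoe idea] red] is the functor — type ((e → t) → (s → e)).
At [[Zoe idea] red] (required: ((e → t) → (s → e))): [Zoe idea] is t, which is not a function with range ((e → t) → (s → e)); hence red is the functor — type (t → ((e → t) → (s → e))).

(t → ((e → t) → (s → e)))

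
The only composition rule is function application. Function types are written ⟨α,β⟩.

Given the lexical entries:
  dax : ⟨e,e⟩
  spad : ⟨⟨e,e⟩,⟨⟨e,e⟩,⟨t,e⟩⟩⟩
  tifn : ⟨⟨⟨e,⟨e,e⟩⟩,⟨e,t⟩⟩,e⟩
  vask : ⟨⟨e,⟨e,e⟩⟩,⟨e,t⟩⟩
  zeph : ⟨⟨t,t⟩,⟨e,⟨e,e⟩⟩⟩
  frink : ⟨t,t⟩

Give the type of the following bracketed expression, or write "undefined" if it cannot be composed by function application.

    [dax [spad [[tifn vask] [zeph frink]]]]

[tifn vask]: ⟨⟨⟨e,⟨e,e⟩⟩,⟨e,t⟩⟩,e⟩ applied to ⟨⟨e,⟨e,e⟩⟩,⟨e,t⟩⟩ yields e.
[zeph frink]: ⟨⟨t,t⟩,⟨e,⟨e,e⟩⟩⟩ applied to ⟨t,t⟩ yields ⟨e,⟨e,e⟩⟩.
[[tifn vask] [zeph frink]]: ⟨e,⟨e,e⟩⟩ applied to e yields ⟨e,e⟩.
[spad [[tifn vask] [zeph frink]]]: ⟨⟨e,e⟩,⟨⟨e,e⟩,⟨t,e⟩⟩⟩ applied to ⟨e,e⟩ yields ⟨⟨e,e⟩,⟨t,e⟩⟩.
[dax [spad [[tifn vask] [zeph frink]]]]: ⟨⟨e,e⟩,⟨t,e⟩⟩ applied to ⟨e,e⟩ yields ⟨t,e⟩.

⟨t,e⟩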